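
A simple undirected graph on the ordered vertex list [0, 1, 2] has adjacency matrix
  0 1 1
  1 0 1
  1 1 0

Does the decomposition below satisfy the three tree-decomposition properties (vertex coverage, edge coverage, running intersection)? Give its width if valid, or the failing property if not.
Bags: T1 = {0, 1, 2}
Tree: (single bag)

Yes; width 2.

Every vertex of G appears in some bag (union = {0, 1, 2}); every edge is covered by a bag; and for each vertex v the set of bags containing v is connected in the bag tree. The decomposition is therefore valid. The largest bag has 3 vertices, so the width is 2.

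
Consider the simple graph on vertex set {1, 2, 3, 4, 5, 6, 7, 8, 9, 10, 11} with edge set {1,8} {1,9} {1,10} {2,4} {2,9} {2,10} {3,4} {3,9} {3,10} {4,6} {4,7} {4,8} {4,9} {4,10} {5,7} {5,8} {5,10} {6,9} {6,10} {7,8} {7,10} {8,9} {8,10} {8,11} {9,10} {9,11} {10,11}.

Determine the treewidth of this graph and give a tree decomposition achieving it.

Treewidth 3.
One optimal decomposition is:
Bags: B1 = {4, 8, 9, 10}  B2 = {3, 4, 9, 10}  B3 = {8, 9, 10, 11}  B4 = {2, 4, 9, 10}  B5 = {4, 7, 8, 10}  B6 = {5, 7, 8, 10}  B7 = {1, 8, 9, 10}  B8 = {4, 6, 9, 10}
Tree: B1–B2, B1–B3, B2–B4, B1–B5, B5–B6, B3–B7, B4–B8

The largest bag has 4 vertices, giving width 3; this decomposition certifies tw(G) ≤ 3. Conversely, {1, 8, 9, 10} is a clique of size 4, and the vertices of any clique must share a bag in every tree decomposition; so some bag has ≥ 4 vertices and tw(G) ≥ 3. Hence tw(G) = 3 exactly.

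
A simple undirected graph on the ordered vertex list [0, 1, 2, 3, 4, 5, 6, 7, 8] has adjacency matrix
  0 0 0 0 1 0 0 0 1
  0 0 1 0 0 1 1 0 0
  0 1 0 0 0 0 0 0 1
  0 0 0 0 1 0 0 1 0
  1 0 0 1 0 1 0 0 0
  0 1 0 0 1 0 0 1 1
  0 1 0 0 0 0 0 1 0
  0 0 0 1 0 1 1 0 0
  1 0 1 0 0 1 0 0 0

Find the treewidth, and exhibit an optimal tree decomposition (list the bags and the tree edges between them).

Treewidth 3.
One such decomposition:
Bags: B1 = {0, 1, 2, 8}  B2 = {0, 1, 5, 8}  B3 = {0, 1, 4, 5}  B4 = {1, 4, 5, 6}  B5 = {4, 5, 6, 7}  B6 = {3, 4, 6, 7}
Tree: B1–B2, B2–B3, B3–B4, B4–B5, B5–B6

The largest bag has 4 vertices, giving width 3; this decomposition certifies tw(G) ≤ 3. For the lower bound: the 4 vertex sets {0,2,8}, {1}, {5}, {3,4,6,7} are disjoint, each induces a connected subgraph, and every pair is joined by at least one edge of G. Contracting each set to a single vertex therefore yields K_{4} as a minor, and since treewidth is minor-monotone, tw(G) ≥ tw(K_{4}) = 3. Combining the bounds, tw(G) = 3.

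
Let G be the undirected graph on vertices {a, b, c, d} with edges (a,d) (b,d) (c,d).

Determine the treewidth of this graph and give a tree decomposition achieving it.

The largest bag has 2 vertices, giving width 1; this decomposition certifies tw(G) ≤ 1. Any graph with an edge has treewidth ≥ 1, and G has the edge d–b. Therefore the treewidth is 1.

Treewidth 1.
One optimal decomposition is:
Bags: B1 = {b, d}  B2 = {a, d}  B3 = {c, d}
Tree: B1–B2, B2–B3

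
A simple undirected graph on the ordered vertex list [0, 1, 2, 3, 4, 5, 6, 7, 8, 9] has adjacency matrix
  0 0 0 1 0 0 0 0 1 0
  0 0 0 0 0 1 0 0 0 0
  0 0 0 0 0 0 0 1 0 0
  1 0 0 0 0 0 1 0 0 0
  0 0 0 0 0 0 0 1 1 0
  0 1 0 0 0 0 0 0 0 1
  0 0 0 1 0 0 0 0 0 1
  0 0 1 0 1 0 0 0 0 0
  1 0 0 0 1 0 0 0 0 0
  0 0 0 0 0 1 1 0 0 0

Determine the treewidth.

A width-1 tree decomposition is:
Bags: B1 = {2, 7}  B2 = {4, 7}  B3 = {4, 8}  B4 = {0, 8}  B5 = {0, 3}  B6 = {3, 6}  B7 = {6, 9}  B8 = {5, 9}  B9 = {1, 5}
Tree: B1–B2, B2–B3, B3–B4, B4–B5, B5–B6, B6–B7, B7–B8, B8–B9
Each bag holds 2 vertices, so the decomposition has width 1, which upper-bounds the treewidth. Since G has at least one edge (e.g. 2–7), it is not an edgeless graph, so tw(G) ≥ 1. The upper and lower bounds meet at 1, so that is the treewidth.

1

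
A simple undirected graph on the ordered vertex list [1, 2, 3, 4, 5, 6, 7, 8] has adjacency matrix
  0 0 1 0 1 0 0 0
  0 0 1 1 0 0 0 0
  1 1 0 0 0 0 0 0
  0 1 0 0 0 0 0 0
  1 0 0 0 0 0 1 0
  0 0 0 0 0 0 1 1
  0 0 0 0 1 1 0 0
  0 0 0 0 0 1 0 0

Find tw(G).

A width-1 tree decomposition is:
Bags: B1 = {2, 4}  B2 = {2, 3}  B3 = {1, 3}  B4 = {1, 5}  B5 = {5, 7}  B6 = {6, 7}  B7 = {6, 8}
Tree: B1–B2, B2–B3, B3–B4, B4–B5, B5–B6, B6–B7
The largest bag has 2 vertices, giving width 1; this decomposition certifies tw(G) ≤ 1. Any graph with an edge has treewidth ≥ 1, and G has the edge 4–2. Hence tw(G) = 1 exactly.

1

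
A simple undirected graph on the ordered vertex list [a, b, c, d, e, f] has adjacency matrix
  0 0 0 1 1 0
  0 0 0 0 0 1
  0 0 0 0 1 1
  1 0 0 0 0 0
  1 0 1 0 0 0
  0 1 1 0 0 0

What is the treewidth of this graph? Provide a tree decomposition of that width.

Each bag holds 2 vertices, so the decomposition has width 1, which upper-bounds the treewidth. G has an edge, so its treewidth is at least 1. The upper and lower bounds meet at 1, so that is the treewidth.

Treewidth 1.
Bags: B1 = {b, f}  B2 = {c, f}  B3 = {c, e}  B4 = {a, e}  B5 = {a, d}
Tree: B1–B2, B2–B3, B3–B4, B4–B5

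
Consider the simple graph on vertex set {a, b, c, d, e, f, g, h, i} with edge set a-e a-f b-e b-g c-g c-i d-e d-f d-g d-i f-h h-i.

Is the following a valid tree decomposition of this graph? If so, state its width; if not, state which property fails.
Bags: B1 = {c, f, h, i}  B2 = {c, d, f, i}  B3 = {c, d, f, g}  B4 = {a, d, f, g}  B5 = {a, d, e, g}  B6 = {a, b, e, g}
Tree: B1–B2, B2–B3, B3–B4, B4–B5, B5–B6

Yes; width 3.

Vertex coverage: the bags together contain {a, b, c, d, e, f, g, h, i}, the full vertex set. Edge coverage: each edge of G has both endpoints in at least one bag. Running intersection: for every vertex, the bags containing it form a connected subtree. All three properties hold, so this is a valid tree decomposition of width max|bag| − 1 = 3, and hence tw(G) ≤ 3.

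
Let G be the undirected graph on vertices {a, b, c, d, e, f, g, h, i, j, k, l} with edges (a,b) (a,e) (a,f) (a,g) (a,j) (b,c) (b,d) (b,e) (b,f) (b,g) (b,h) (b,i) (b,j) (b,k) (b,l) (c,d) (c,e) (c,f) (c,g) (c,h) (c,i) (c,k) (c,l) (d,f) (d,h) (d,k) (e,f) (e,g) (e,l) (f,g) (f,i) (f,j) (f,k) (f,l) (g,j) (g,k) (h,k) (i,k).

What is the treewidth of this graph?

A width-4 tree decomposition is:
Bags: B1 = {b, c, f, g, k}  B2 = {b, c, e, f, g}  B3 = {a, b, e, f, g}  B4 = {b, c, d, f, k}  B5 = {a, b, f, g, j}  B6 = {b, c, e, f, l}  B7 = {b, c, d, h, k}  B8 = {b, c, f, i, k}
Tree: B1–B2, B2–B3, B1–B4, B3–B5, B2–B6, B4–B7, B4–B8
Each bag holds 5 vertices, so the decomposition has width 4, which upper-bounds the treewidth. For the lower bound, the 5 vertices {b, c, d, h, k} are pairwise adjacent, and any tree decomposition puts a clique entirely inside one bag — forcing width ≥ 4. Hence tw(G) = 4 exactly.

4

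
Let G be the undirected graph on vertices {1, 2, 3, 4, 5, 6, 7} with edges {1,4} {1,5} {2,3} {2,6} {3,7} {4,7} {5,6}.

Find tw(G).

2

A width-2 tree decomposition is:
Bags: B1 = {3, 4, 7}  B2 = {1, 3, 4}  B3 = {1, 3, 5}  B4 = {3, 5, 6}  B5 = {2, 3, 6}
Tree: B1–B2, B2–B3, B3–B4, B4–B5
The largest bag has 3 vertices, giving width 2; this decomposition certifies tw(G) ≤ 2. Since 3–7–4–1–5–6–2–3 is a cycle in G, G is not acyclic. Forests are exactly the graphs of treewidth ≤ 1, so tw(G) ≥ 2. Combining the bounds, tw(G) = 2.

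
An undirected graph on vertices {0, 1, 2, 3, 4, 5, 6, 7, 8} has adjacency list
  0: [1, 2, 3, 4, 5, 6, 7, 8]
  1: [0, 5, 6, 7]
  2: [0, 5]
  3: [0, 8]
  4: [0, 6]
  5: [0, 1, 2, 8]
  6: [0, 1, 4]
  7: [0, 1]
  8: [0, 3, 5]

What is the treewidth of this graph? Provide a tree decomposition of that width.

Treewidth 2.
One optimal decomposition is:
Bags: B1 = {0, 1, 5}  B2 = {0, 5, 8}  B3 = {0, 3, 8}  B4 = {0, 2, 5}  B5 = {0, 1, 7}  B6 = {0, 1, 6}  B7 = {0, 4, 6}
Tree: B1–B2, B2–B3, B1–B4, B1–B5, B1–B6, B6–B7

Each bag holds 3 vertices, so the decomposition has width 2, which upper-bounds the treewidth. On the other hand G contains the 3-clique {0, 1, 5}. A clique must lie in a single bag of any decomposition, so no decomposition can have width below 2. Hence tw(G) = 2 exactly.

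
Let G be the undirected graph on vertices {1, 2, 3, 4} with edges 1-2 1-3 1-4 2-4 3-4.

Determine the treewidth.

2

A width-2 tree decomposition is:
Bags: B1 = {1, 3, 4}  B2 = {1, 2, 4}
Tree: B1–B2
Every bag has size at most 3, so the width is 3 − 1 = 2 and tw(G) ≤ 2. On the other hand G contains the 3-clique {1, 2, 4}. A clique must lie in a single bag of any decomposition, so no decomposition can have width below 2. Combining the bounds, tw(G) = 2.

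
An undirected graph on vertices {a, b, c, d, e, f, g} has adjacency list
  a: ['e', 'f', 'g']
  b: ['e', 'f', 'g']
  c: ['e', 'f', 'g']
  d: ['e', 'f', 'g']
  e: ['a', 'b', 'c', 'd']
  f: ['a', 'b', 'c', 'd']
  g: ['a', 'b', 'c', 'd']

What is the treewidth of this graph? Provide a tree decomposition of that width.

Treewidth 3.
One optimal decomposition is:
Bags: B1 = {d, e, f, g}  B2 = {a, e, f, g}  B3 = {c, e, f, g}  B4 = {b, e, f, g}
Tree: B1–B2, B2–B3, B3–B4

Every bag has size at most 4, so the width is 4 − 1 = 3 and tw(G) ≤ 3. For the lower bound: the 4 vertex sets {d,e}, {a,f}, {g}, {c} are disjoint, each induces a connected subgraph, and every pair is joined by at least one edge of G. Contracting each set to a single vertex therefore yields K_{4} as a minor, and since treewidth is minor-monotone, tw(G) ≥ tw(K_{4}) = 3. Combining the bounds, tw(G) = 3.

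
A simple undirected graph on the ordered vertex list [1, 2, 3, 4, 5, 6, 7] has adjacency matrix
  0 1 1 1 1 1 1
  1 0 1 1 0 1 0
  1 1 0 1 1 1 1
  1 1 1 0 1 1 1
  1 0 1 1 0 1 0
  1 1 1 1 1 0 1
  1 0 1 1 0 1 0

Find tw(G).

4

A width-4 tree decomposition is:
Bags: B1 = {1, 3, 4, 5, 6}  B2 = {1, 3, 4, 6, 7}  B3 = {1, 2, 3, 4, 6}
Tree: B1–B2, B1–B3
The largest bag has 5 vertices, giving width 4; this decomposition certifies tw(G) ≤ 4. For the lower bound, the 5 vertices {1, 2, 3, 4, 6} are pairwise adjacent, and any tree decomposition puts a clique entirely inside one bag — forcing width ≥ 4. Combining the bounds, tw(G) = 4.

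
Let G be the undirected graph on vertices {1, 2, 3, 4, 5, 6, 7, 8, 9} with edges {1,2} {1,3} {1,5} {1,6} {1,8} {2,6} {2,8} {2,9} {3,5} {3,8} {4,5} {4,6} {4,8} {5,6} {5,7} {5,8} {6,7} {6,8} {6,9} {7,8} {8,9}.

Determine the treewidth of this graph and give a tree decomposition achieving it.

Every bag has size at most 4, so the width is 4 − 1 = 3 and tw(G) ≤ 3. On the other hand G contains the 4-clique {1, 3, 5, 8}. A clique must lie in a single bag of any decomposition, so no decomposition can have width below 3. Combining the bounds, tw(G) = 3.

Treewidth 3.
One such decomposition:
Bags: B1 = {1, 5, 6, 8}  B2 = {4, 5, 6, 8}  B3 = {1, 2, 6, 8}  B4 = {1, 3, 5, 8}  B5 = {5, 6, 7, 8}  B6 = {2, 6, 8, 9}
Tree: B1–B2, B1–B3, B1–B4, B2–B5, B3–B6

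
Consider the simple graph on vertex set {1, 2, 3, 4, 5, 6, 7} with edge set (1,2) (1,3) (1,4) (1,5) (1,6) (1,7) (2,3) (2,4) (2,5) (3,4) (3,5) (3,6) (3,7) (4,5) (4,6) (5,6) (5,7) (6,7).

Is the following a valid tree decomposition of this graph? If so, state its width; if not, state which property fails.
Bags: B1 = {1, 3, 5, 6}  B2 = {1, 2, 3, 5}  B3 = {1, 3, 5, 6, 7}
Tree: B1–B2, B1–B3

No — vertex 4 appears in no bag.

A tree decomposition must satisfy three properties: every vertex lies in some bag; for every edge, both endpoints lie together in some bag; and for every vertex, the bags containing it form a connected subtree. Here vertex 4 appears in no bag, so the decomposition is invalid.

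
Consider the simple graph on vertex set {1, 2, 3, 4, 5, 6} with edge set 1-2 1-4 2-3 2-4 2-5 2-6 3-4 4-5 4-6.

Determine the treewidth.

2

A width-2 tree decomposition is:
Bags: B1 = {2, 3, 4}  B2 = {1, 2, 4}  B3 = {2, 4, 5}  B4 = {2, 4, 6}
Tree: B1–B2, B2–B3, B1–B4
Each bag holds 3 vertices, so the decomposition has width 2, which upper-bounds the treewidth. Conversely, {1, 2, 4} is a clique of size 3, and the vertices of any clique must share a bag in every tree decomposition; so some bag has ≥ 3 vertices and tw(G) ≥ 2. Therefore the treewidth is 2.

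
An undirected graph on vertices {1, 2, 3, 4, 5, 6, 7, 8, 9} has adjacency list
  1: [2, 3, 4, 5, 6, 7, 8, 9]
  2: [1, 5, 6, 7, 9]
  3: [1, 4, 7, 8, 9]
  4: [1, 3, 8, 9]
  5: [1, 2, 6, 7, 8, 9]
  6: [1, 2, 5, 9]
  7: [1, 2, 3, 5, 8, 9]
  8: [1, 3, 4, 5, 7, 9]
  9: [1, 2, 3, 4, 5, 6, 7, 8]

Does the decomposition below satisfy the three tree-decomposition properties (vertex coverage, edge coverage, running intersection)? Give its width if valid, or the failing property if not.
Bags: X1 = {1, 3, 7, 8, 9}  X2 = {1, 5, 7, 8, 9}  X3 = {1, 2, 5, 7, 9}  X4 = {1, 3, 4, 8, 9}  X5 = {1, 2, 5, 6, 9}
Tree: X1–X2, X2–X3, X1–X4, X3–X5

Checking the three conditions: (i) the bags cover all of {1, 2, 3, 4, 5, 6, 7, 8, 9}; (ii) for each edge, some bag contains both endpoints; (iii) the bags containing any fixed vertex form a subtree. All hold, so the decomposition is valid with width 5 − 1 = 4.

Yes; width 4.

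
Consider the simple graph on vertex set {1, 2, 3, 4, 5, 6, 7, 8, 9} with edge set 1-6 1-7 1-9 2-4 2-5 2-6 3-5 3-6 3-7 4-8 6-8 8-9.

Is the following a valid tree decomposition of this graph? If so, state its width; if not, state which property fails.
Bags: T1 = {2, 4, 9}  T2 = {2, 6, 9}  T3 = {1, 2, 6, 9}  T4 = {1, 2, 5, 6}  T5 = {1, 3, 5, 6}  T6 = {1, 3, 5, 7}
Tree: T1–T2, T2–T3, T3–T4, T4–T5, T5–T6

No — vertex 8 appears in no bag.

A tree decomposition must satisfy three properties: every vertex lies in some bag; for every edge, both endpoints lie together in some bag; and for every vertex, the bags containing it form a connected subtree. Here vertex 8 appears in no bag, so the decomposition is invalid.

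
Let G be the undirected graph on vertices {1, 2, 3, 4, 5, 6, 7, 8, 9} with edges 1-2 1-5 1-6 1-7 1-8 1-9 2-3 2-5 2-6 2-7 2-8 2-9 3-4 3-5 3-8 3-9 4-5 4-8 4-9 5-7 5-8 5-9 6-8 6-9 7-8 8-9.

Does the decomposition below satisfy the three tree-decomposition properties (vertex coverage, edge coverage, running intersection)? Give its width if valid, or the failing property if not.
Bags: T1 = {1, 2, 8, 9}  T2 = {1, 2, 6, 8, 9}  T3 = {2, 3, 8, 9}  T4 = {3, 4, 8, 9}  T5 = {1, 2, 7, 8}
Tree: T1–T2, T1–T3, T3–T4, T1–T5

A tree decomposition must satisfy three properties: every vertex lies in some bag; for every edge, both endpoints lie together in some bag; and for every vertex, the bags containing it form a connected subtree. Here vertex 5 appears in no bag, so the decomposition is invalid.

No — vertex 5 appears in no bag.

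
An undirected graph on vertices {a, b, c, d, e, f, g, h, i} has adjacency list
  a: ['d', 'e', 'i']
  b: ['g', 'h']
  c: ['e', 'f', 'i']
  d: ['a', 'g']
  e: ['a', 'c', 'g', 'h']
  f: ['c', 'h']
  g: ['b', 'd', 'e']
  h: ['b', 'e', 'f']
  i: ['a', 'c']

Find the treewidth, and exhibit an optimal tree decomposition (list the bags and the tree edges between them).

Each bag holds 4 vertices, so the decomposition has width 3, which upper-bounds the treewidth. For the lower bound: the 4 vertex sets {c,f,i}, {h}, {e}, {a,b,d,g} are disjoint, each induces a connected subgraph, and every pair is joined by at least one edge of G. Contracting each set to a single vertex therefore yields K_{4} as a minor, and since treewidth is minor-monotone, tw(G) ≥ tw(K_{4}) = 3. Combining the bounds, tw(G) = 3.

Treewidth 3.
One optimal decomposition is:
Bags: B1 = {c, f, h, i}  B2 = {c, e, h, i}  B3 = {a, e, h, i}  B4 = {a, b, e, h}  B5 = {a, b, e, g}  B6 = {a, b, d, g}
Tree: B1–B2, B2–B3, B3–B4, B4–B5, B5–B6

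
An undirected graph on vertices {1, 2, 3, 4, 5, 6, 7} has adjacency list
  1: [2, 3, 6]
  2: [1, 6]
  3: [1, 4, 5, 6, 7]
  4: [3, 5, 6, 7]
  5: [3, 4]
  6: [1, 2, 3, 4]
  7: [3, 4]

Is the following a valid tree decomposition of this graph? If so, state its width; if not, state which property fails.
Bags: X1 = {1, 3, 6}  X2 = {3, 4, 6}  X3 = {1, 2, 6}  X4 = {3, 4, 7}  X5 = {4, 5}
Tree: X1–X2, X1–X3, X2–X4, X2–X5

A tree decomposition must satisfy three properties: every vertex lies in some bag; for every edge, both endpoints lie together in some bag; and for every vertex, the bags containing it form a connected subtree. Here edge (3,5) lies in no bag, so the decomposition is invalid.

No — edge (3,5) lies in no bag.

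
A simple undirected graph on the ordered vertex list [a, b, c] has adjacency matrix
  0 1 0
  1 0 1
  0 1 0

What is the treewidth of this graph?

A width-1 tree decomposition is:
Bags: B1 = {b, c}  B2 = {a, b}
Tree: B1–B2
The largest bag has 2 vertices, giving width 1; this decomposition certifies tw(G) ≤ 1. Since G has at least one edge (e.g. b–c), it is not an edgeless graph, so tw(G) ≥ 1. The upper and lower bounds meet at 1, so that is the treewidth.

1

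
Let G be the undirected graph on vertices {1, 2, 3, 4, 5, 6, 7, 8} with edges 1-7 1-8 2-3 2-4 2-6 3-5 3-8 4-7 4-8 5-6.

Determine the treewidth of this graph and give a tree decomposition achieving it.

Treewidth 2.
One optimal decomposition is:
Bags: B1 = {1, 4, 7}  B2 = {1, 4, 8}  B3 = {2, 4, 8}  B4 = {2, 3, 8}  B5 = {2, 3, 6}  B6 = {3, 5, 6}
Tree: B1–B2, B2–B3, B3–B4, B4–B5, B5–B6

The largest bag has 3 vertices, giving width 2; this decomposition certifies tw(G) ≤ 2. Since 7–1–8–4–7 is a cycle in G, G is not acyclic. Forests are exactly the graphs of treewidth ≤ 1, so tw(G) ≥ 2. Hence tw(G) = 2 exactly.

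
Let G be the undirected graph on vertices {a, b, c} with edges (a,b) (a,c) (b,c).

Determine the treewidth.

A width-2 tree decomposition is:
Bags: B1 = {a, b, c}
Tree: (single bag)
A single bag containing all 3 vertices is trivially a valid decomposition of width 2. For the lower bound, the 3 vertices {a, b, c} are pairwise adjacent, and any tree decomposition puts a clique entirely inside one bag — forcing width ≥ 2. Combining the bounds, tw(G) = 2.

2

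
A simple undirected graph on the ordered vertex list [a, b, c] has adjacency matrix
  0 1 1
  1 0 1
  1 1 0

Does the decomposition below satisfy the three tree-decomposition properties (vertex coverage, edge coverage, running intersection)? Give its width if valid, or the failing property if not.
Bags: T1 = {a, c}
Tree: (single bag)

A tree decomposition must satisfy three properties: every vertex lies in some bag; for every edge, both endpoints lie together in some bag; and for every vertex, the bags containing it form a connected subtree. Here vertex b appears in no bag, so the decomposition is invalid.

No — vertex b appears in no bag.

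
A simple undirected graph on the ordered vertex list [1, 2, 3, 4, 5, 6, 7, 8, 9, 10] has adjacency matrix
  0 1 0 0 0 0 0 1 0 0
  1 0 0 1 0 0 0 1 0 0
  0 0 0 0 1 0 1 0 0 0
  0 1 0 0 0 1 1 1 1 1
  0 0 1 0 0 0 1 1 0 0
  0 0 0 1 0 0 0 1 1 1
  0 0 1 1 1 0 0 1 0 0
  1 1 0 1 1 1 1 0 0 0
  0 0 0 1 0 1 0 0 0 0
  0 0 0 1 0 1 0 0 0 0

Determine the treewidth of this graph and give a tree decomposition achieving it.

The largest bag has 3 vertices, giving width 2; this decomposition certifies tw(G) ≤ 2. Conversely, {1, 2, 8} is a clique of size 3, and the vertices of any clique must share a bag in every tree decomposition; so some bag has ≥ 3 vertices and tw(G) ≥ 2. Therefore the treewidth is 2.

Treewidth 2.
Bags: B1 = {4, 7, 8}  B2 = {2, 4, 8}  B3 = {5, 7, 8}  B4 = {4, 6, 8}  B5 = {3, 5, 7}  B6 = {1, 2, 8}  B7 = {4, 6, 10}  B8 = {4, 6, 9}
Tree: B1–B2, B1–B3, B2–B4, B3–B5, B2–B6, B4–B7, B7–B8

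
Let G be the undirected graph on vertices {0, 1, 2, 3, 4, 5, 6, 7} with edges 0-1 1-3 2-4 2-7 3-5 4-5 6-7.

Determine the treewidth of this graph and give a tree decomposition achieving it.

Treewidth 1.
One optimal decomposition is:
Bags: B1 = {0, 1}  B2 = {1, 3}  B3 = {3, 5}  B4 = {4, 5}  B5 = {2, 4}  B6 = {2, 7}  B7 = {6, 7}
Tree: B1–B2, B2–B3, B3–B4, B4–B5, B5–B6, B6–B7

Each bag holds 2 vertices, so the decomposition has width 1, which upper-bounds the treewidth. Any graph with an edge has treewidth ≥ 1, and G has the edge 0–1. The upper and lower bounds meet at 1, so that is the treewidth.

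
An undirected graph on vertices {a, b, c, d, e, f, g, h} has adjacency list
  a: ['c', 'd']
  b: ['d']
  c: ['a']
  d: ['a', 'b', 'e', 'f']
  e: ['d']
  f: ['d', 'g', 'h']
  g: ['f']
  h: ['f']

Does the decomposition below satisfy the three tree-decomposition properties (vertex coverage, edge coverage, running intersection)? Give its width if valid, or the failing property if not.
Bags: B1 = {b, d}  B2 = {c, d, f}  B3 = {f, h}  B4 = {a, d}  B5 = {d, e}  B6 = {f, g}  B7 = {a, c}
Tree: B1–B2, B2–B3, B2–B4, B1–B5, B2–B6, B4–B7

No — bags containing vertex c are not connected in the tree.

A tree decomposition must satisfy three properties: every vertex lies in some bag; for every edge, both endpoints lie together in some bag; and for every vertex, the bags containing it form a connected subtree. Here bags containing vertex c are not connected in the tree, so the decomposition is invalid.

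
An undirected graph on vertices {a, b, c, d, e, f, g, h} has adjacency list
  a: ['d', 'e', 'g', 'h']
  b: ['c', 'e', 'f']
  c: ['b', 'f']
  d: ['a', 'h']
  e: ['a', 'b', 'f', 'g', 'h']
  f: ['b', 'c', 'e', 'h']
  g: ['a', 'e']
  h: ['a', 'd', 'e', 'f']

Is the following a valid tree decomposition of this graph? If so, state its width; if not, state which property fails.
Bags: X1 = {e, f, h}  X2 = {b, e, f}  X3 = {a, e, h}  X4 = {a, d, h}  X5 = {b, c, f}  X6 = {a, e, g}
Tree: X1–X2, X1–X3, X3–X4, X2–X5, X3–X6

Every vertex of G appears in some bag (union = {a, b, c, d, e, f, g, h}); every edge is covered by a bag; and for each vertex v the set of bags containing v is connected in the bag tree. The decomposition is therefore valid. The largest bag has 3 vertices, so the width is 2.

Yes; width 2.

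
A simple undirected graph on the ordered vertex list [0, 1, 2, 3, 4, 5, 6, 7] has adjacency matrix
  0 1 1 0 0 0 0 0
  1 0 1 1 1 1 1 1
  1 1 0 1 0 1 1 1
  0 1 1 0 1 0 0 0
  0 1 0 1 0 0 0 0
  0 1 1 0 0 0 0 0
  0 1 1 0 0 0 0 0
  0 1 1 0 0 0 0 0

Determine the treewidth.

2

A width-2 tree decomposition is:
Bags: B1 = {1, 2, 7}  B2 = {1, 2, 5}  B3 = {0, 1, 2}  B4 = {1, 2, 6}  B5 = {1, 2, 3}  B6 = {1, 3, 4}
Tree: B1–B2, B2–B3, B2–B4, B3–B5, B5–B6
The largest bag has 3 vertices, giving width 2; this decomposition certifies tw(G) ≤ 2. Conversely, {0, 1, 2} is a clique of size 3, and the vertices of any clique must share a bag in every tree decomposition; so some bag has ≥ 3 vertices and tw(G) ≥ 2. Combining the bounds, tw(G) = 2.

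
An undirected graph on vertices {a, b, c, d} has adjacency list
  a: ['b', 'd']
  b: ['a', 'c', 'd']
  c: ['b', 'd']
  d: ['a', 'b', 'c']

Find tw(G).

2

A width-2 tree decomposition is:
Bags: B1 = {b, c, d}  B2 = {a, b, d}
Tree: B1–B2
Each bag holds 3 vertices, so the decomposition has width 2, which upper-bounds the treewidth. On the other hand G contains the 3-clique {b, c, d}. A clique must lie in a single bag of any decomposition, so no decomposition can have width below 2. The upper and lower bounds meet at 2, so that is the treewidth.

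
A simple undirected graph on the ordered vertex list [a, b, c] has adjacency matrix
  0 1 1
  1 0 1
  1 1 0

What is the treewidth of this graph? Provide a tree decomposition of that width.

A single bag containing all 3 vertices is trivially a valid decomposition of width 2. On the other hand G contains the 3-clique {a, b, c}. A clique must lie in a single bag of any decomposition, so no decomposition can have width below 2. Combining the bounds, tw(G) = 2.

Treewidth 2.
Bags: B1 = {a, b, c}
Tree: (single bag)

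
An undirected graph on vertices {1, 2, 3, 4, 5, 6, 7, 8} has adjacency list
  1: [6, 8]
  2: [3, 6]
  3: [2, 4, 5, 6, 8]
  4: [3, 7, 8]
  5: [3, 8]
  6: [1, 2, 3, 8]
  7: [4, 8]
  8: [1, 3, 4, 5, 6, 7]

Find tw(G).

A width-2 tree decomposition is:
Bags: B1 = {3, 6, 8}  B2 = {3, 4, 8}  B3 = {4, 7, 8}  B4 = {2, 3, 6}  B5 = {3, 5, 8}  B6 = {1, 6, 8}
Tree: B1–B2, B2–B3, B1–B4, B1–B5, B1–B6
Each bag holds 3 vertices, so the decomposition has width 2, which upper-bounds the treewidth. For the lower bound, the 3 vertices {1, 6, 8} are pairwise adjacent, and any tree decomposition puts a clique entirely inside one bag — forcing width ≥ 2. Combining the bounds, tw(G) = 2.

2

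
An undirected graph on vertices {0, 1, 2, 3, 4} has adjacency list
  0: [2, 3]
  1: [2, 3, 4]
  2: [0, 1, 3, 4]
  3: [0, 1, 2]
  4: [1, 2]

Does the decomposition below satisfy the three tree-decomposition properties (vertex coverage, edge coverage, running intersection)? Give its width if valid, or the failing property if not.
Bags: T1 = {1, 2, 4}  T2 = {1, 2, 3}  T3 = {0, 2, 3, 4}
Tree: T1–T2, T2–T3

No — bags containing vertex 4 are not connected in the tree.

A tree decomposition must satisfy three properties: every vertex lies in some bag; for every edge, both endpoints lie together in some bag; and for every vertex, the bags containing it form a connected subtree. Here bags containing vertex 4 are not connected in the tree, so the decomposition is invalid.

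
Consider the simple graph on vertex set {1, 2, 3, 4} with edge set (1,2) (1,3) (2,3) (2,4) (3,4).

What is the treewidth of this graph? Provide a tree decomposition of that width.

Treewidth 2.
Bags: B1 = {2, 3, 4}  B2 = {1, 2, 3}
Tree: B1–B2

Every bag has size at most 3, so the width is 3 − 1 = 2 and tw(G) ≤ 2. For the lower bound, the 3 vertices {1, 2, 3} are pairwise adjacent, and any tree decomposition puts a clique entirely inside one bag — forcing width ≥ 2. The upper and lower bounds meet at 2, so that is the treewidth.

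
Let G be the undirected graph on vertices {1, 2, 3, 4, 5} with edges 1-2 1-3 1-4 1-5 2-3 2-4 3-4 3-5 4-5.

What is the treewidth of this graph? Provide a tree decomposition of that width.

Each bag holds 4 vertices, so the decomposition has width 3, which upper-bounds the treewidth. On the other hand G contains the 4-clique {1, 2, 3, 4}. A clique must lie in a single bag of any decomposition, so no decomposition can have width below 3. The upper and lower bounds meet at 3, so that is the treewidth.

Treewidth 3.
Bags: B1 = {1, 2, 3, 4}  B2 = {1, 3, 4, 5}
Tree: B1–B2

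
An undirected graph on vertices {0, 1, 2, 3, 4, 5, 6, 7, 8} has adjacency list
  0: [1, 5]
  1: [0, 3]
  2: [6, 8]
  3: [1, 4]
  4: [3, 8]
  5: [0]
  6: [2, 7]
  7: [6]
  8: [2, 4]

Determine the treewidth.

A width-1 tree decomposition is:
Bags: B1 = {0, 5}  B2 = {0, 1}  B3 = {1, 3}  B4 = {3, 4}  B5 = {4, 8}  B6 = {2, 8}  B7 = {2, 6}  B8 = {6, 7}
Tree: B1–B2, B2–B3, B3–B4, B4–B5, B5–B6, B6–B7, B7–B8
The largest bag has 2 vertices, giving width 1; this decomposition certifies tw(G) ≤ 1. Since G has at least one edge (e.g. 5–0), it is not an edgeless graph, so tw(G) ≥ 1. Combining the bounds, tw(G) = 1.

1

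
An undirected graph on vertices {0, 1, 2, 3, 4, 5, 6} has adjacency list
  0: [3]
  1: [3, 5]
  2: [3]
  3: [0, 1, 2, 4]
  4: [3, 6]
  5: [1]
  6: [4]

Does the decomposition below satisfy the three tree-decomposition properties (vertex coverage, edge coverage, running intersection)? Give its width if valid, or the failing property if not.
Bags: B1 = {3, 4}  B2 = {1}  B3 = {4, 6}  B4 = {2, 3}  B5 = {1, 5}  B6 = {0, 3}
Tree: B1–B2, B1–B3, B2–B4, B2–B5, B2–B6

A tree decomposition must satisfy three properties: every vertex lies in some bag; for every edge, both endpoints lie together in some bag; and for every vertex, the bags containing it form a connected subtree. Here edge (3,1) lies in no bag, so the decomposition is invalid.

No — edge (3,1) lies in no bag.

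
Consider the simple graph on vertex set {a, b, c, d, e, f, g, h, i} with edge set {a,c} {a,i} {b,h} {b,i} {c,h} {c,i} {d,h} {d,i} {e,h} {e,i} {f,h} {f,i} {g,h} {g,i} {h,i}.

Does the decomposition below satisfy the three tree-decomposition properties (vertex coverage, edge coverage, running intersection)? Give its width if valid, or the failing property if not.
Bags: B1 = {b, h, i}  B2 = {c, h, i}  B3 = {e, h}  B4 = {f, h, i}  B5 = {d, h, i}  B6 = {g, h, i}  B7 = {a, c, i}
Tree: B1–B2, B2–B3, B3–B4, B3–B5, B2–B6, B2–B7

A tree decomposition must satisfy three properties: every vertex lies in some bag; for every edge, both endpoints lie together in some bag; and for every vertex, the bags containing it form a connected subtree. Here edge (i,e) lies in no bag, so the decomposition is invalid.

No — edge (i,e) lies in no bag.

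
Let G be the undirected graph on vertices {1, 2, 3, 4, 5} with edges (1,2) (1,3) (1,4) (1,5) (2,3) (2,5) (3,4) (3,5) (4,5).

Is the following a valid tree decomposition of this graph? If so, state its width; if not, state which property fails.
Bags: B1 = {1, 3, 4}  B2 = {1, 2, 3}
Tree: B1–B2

A tree decomposition must satisfy three properties: every vertex lies in some bag; for every edge, both endpoints lie together in some bag; and for every vertex, the bags containing it form a connected subtree. Here vertex 5 appears in no bag, so the decomposition is invalid.

No — vertex 5 appears in no bag.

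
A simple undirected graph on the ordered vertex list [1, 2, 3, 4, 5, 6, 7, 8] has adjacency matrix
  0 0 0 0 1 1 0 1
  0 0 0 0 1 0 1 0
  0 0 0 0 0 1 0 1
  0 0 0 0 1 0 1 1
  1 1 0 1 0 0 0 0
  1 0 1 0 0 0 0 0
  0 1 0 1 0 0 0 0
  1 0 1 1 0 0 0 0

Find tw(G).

A width-2 tree decomposition is:
Bags: B1 = {3, 6, 8}  B2 = {1, 6, 8}  B3 = {1, 4, 8}  B4 = {1, 4, 5}  B5 = {4, 5, 7}  B6 = {2, 5, 7}
Tree: B1–B2, B2–B3, B3–B4, B4–B5, B5–B6
The largest bag has 3 vertices, giving width 2; this decomposition certifies tw(G) ≤ 2. For the lower bound, G contains the cycle 3–6–1–8–3, so G is not a forest; only forests have treewidth ≤ 1, hence tw(G) ≥ 2. Combining the bounds, tw(G) = 2.

2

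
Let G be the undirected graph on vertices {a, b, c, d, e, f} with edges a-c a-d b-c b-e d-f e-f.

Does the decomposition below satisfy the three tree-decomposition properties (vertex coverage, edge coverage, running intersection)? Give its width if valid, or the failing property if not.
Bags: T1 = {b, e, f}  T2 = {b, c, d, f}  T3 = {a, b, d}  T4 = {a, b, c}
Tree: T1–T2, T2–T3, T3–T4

No — bags containing vertex c are not connected in the tree.

A tree decomposition must satisfy three properties: every vertex lies in some bag; for every edge, both endpoints lie together in some bag; and for every vertex, the bags containing it form a connected subtree. Here bags containing vertex c are not connected in the tree, so the decomposition is invalid.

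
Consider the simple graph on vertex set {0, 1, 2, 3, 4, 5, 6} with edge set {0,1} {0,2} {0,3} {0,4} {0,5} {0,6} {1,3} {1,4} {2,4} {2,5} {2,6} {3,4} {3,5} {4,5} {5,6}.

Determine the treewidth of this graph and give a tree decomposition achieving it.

Each bag holds 4 vertices, so the decomposition has width 3, which upper-bounds the treewidth. On the other hand G contains the 4-clique {0, 2, 4, 5}. A clique must lie in a single bag of any decomposition, so no decomposition can have width below 3. Therefore the treewidth is 3.

Treewidth 3.
Bags: B1 = {0, 1, 3, 4}  B2 = {0, 3, 4, 5}  B3 = {0, 2, 4, 5}  B4 = {0, 2, 5, 6}
Tree: B1–B2, B2–B3, B3–B4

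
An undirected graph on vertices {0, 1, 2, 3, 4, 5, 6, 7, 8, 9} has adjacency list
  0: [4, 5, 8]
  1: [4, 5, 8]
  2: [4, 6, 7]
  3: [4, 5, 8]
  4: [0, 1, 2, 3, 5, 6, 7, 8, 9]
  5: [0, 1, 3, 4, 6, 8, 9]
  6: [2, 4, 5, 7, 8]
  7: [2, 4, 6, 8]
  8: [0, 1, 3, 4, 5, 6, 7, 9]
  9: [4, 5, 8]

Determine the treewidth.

3

A width-3 tree decomposition is:
Bags: B1 = {4, 5, 6, 8}  B2 = {4, 6, 7, 8}  B3 = {2, 4, 6, 7}  B4 = {0, 4, 5, 8}  B5 = {1, 4, 5, 8}  B6 = {3, 4, 5, 8}  B7 = {4, 5, 8, 9}
Tree: B1–B2, B2–B3, B1–B4, B4–B5, B5–B6, B5–B7
Every bag has size at most 4, so the width is 4 − 1 = 3 and tw(G) ≤ 3. Conversely, {0, 4, 5, 8} is a clique of size 4, and the vertices of any clique must share a bag in every tree decomposition; so some bag has ≥ 4 vertices and tw(G) ≥ 3. Combining the bounds, tw(G) = 3.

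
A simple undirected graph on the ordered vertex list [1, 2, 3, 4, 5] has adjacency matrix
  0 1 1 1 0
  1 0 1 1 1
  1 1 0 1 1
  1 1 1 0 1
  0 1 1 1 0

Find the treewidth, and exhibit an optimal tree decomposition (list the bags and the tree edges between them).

The largest bag has 4 vertices, giving width 3; this decomposition certifies tw(G) ≤ 3. Conversely, {1, 2, 3, 4} is a clique of size 4, and the vertices of any clique must share a bag in every tree decomposition; so some bag has ≥ 4 vertices and tw(G) ≥ 3. The upper and lower bounds meet at 3, so that is the treewidth.

Treewidth 3.
One optimal decomposition is:
Bags: B1 = {1, 2, 3, 4}  B2 = {2, 3, 4, 5}
Tree: B1–B2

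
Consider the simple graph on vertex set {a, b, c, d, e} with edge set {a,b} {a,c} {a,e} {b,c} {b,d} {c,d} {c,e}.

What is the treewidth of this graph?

A width-2 tree decomposition is:
Bags: B1 = {a, c, e}  B2 = {a, b, c}  B3 = {b, c, d}
Tree: B1–B2, B2–B3
Every bag has size at most 3, so the width is 3 − 1 = 2 and tw(G) ≤ 2. On the other hand G contains the 3-clique {b, c, d}. A clique must lie in a single bag of any decomposition, so no decomposition can have width below 2. Combining the bounds, tw(G) = 2.

2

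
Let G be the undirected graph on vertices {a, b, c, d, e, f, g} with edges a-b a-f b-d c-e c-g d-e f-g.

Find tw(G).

2

A width-2 tree decomposition is:
Bags: B1 = {b, d, e}  B2 = {a, b, e}  B3 = {a, e, f}  B4 = {e, f, g}  B5 = {c, e, g}
Tree: B1–B2, B2–B3, B3–B4, B4–B5
Every bag has size at most 3, so the width is 3 − 1 = 2 and tw(G) ≤ 2. The edges e–d–b–a–f–g–c–e form a cycle, so G is not a tree and its treewidth is at least 2. The upper and lower bounds meet at 2, so that is the treewidth.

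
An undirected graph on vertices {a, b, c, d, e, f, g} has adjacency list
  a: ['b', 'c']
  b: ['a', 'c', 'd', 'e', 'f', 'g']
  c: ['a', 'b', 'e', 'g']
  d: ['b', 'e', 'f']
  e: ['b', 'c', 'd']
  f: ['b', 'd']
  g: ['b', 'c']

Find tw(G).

A width-2 tree decomposition is:
Bags: B1 = {b, c, e}  B2 = {b, c, g}  B3 = {b, d, e}  B4 = {b, d, f}  B5 = {a, b, c}
Tree: B1–B2, B1–B3, B3–B4, B2–B5
Each bag holds 3 vertices, so the decomposition has width 2, which upper-bounds the treewidth. For the lower bound, the 3 vertices {b, d, e} are pairwise adjacent, and any tree decomposition puts a clique entirely inside one bag — forcing width ≥ 2. The upper and lower bounds meet at 2, so that is the treewidth.

2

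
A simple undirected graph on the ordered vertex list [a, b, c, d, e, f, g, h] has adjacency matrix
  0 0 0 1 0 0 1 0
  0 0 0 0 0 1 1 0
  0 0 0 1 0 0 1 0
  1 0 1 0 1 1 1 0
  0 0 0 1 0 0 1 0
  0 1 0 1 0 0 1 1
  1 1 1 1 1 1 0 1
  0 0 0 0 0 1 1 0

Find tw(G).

A width-2 tree decomposition is:
Bags: B1 = {c, d, g}  B2 = {d, f, g}  B3 = {f, g, h}  B4 = {b, f, g}  B5 = {a, d, g}  B6 = {d, e, g}
Tree: B1–B2, B2–B3, B3–B4, B1–B5, B1–B6
Every bag has size at most 3, so the width is 3 − 1 = 2 and tw(G) ≤ 2. For the lower bound, the 3 vertices {d, e, g} are pairwise adjacent, and any tree decomposition puts a clique entirely inside one bag — forcing width ≥ 2. Combining the bounds, tw(G) = 2.

2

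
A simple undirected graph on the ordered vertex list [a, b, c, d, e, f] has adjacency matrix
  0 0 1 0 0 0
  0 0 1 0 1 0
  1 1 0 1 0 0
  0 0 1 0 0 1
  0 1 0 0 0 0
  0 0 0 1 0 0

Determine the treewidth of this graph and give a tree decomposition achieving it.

Each bag holds 2 vertices, so the decomposition has width 1, which upper-bounds the treewidth. G has an edge, so its treewidth is at least 1. Combining the bounds, tw(G) = 1.

Treewidth 1.
One optimal decomposition is:
Bags: B1 = {b, c}  B2 = {c, d}  B3 = {a, c}  B4 = {d, f}  B5 = {b, e}
Tree: B1–B2, B2–B3, B2–B4, B1–B5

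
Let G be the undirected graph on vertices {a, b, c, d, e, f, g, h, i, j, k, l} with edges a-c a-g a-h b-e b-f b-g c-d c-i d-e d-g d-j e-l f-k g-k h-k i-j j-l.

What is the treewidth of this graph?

A width-3 tree decomposition is:
Bags: B1 = {c, i, j, l}  B2 = {c, d, j, l}  B3 = {c, d, e, l}  B4 = {a, c, d, e}  B5 = {a, d, e, g}  B6 = {a, b, e, g}  B7 = {a, b, g, h}  B8 = {b, g, h, k}  B9 = {b, f, h, k}
Tree: B1–B2, B2–B3, B3–B4, B4–B5, B5–B6, B6–B7, B7–B8, B8–B9
Each bag holds 4 vertices, so the decomposition has width 3, which upper-bounds the treewidth. For the lower bound: the 4 vertex sets {i,j,l}, {c}, {d}, {a,b,e,g} are disjoint, each induces a connected subgraph, and every pair is joined by at least one edge of G. Contracting each set to a single vertex therefore yields K_{4} as a minor, and since treewidth is minor-monotone, tw(G) ≥ tw(K_{4}) = 3. Therefore the treewidth is 3.

3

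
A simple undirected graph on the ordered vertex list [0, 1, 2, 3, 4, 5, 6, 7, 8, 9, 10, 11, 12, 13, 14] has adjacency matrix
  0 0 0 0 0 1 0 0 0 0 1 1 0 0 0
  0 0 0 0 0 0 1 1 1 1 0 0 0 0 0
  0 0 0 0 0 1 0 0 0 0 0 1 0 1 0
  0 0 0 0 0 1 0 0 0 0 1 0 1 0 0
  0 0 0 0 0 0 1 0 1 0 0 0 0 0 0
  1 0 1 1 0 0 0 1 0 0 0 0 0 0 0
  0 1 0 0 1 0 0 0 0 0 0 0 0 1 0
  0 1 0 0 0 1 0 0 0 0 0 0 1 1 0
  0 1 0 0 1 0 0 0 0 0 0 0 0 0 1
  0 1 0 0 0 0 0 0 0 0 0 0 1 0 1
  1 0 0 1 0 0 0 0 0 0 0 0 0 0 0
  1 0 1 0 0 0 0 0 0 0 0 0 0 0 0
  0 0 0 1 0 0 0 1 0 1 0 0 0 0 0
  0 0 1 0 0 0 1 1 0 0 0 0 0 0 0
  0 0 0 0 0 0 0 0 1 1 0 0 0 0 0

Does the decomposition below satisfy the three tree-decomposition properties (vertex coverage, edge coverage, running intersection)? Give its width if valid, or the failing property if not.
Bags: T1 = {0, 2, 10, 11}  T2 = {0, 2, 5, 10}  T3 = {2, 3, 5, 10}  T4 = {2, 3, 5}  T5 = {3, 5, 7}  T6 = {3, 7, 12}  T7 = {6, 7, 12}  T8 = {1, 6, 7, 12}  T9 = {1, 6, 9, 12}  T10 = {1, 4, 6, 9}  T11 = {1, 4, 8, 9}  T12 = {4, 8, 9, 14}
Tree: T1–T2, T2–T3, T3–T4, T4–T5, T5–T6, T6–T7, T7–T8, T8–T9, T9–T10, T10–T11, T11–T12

A tree decomposition must satisfy three properties: every vertex lies in some bag; for every edge, both endpoints lie together in some bag; and for every vertex, the bags containing it form a connected subtree. Here vertex 13 appears in no bag, so the decomposition is invalid.

No — vertex 13 appears in no bag.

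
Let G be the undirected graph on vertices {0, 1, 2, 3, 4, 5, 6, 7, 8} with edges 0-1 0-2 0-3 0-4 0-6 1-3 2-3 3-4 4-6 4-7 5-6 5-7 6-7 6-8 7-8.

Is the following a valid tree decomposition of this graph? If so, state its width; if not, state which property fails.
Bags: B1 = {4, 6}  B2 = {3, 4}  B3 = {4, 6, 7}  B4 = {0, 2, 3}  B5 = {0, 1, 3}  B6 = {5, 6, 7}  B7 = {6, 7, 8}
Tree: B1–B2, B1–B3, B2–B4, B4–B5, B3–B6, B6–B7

A tree decomposition must satisfy three properties: every vertex lies in some bag; for every edge, both endpoints lie together in some bag; and for every vertex, the bags containing it form a connected subtree. Here edge (6,0) lies in no bag, so the decomposition is invalid.

No — edge (6,0) lies in no bag.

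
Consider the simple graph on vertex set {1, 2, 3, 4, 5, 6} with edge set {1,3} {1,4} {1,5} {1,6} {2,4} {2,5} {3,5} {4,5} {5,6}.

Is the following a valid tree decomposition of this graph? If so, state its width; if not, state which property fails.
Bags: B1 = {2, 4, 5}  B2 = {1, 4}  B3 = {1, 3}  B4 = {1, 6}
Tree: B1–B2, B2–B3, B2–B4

A tree decomposition must satisfy three properties: every vertex lies in some bag; for every edge, both endpoints lie together in some bag; and for every vertex, the bags containing it form a connected subtree. Here edge (5,1) lies in no bag, so the decomposition is invalid.

No — edge (5,1) lies in no bag.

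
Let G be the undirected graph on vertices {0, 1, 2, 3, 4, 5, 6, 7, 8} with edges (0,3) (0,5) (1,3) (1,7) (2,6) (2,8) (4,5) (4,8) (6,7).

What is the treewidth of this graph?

A width-2 tree decomposition is:
Bags: B1 = {0, 1, 3}  B2 = {0, 1, 7}  B3 = {0, 6, 7}  B4 = {0, 2, 6}  B5 = {0, 2, 8}  B6 = {0, 4, 8}  B7 = {0, 4, 5}
Tree: B1–B2, B2–B3, B3–B4, B4–B5, B5–B6, B6–B7
Each bag holds 3 vertices, so the decomposition has width 2, which upper-bounds the treewidth. For the lower bound, G contains the cycle 0–3–1–7–6–2–8–4–5–0, so G is not a forest; only forests have treewidth ≤ 1, hence tw(G) ≥ 2. Therefore the treewidth is 2.

2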